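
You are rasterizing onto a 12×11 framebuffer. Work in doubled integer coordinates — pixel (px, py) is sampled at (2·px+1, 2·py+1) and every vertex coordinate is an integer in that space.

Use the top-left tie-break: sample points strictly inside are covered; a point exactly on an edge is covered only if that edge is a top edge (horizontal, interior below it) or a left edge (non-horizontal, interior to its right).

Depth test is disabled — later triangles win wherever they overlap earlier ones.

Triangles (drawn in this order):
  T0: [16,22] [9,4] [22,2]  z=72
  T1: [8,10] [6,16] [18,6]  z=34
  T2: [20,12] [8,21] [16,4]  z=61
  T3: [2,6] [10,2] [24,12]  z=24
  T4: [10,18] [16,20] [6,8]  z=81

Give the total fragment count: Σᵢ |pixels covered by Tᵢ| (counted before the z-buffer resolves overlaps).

T0:
  2·area = 248
  edge (16, 22)→(9, 4): d=(-7,-18) top-left  bias=+0
  edge (9, 4)→(22, 2): d=(13,-2) top-left  bias=+0
  edge (22, 2)→(16, 22): d=(-6,20) right/bottom  bias=-1
    (8,1)@(17, 3): e=[151,3,94] → █
    (9,1)@(19, 3): e=[187,7,54] → █
    (10,1)@(21, 3): e=[223,11,14] → █
    (11,1)@(23, 3): e=[259,15,-26] → ·
    (5,2)@(11, 5): e=[29,17,202] → █
    (6,2)@(13, 5): e=[65,21,162] → █
    (7,2)@(15, 5): e=[101,25,122] → █
    (11,2)@(23, 5): e=[245,41,-38] → ·
    (5,3)@(11, 7): e=[15,43,190] → █
    (10,3)@(21, 7): e=[195,63,-10] → ·
    (5,4)@(11, 9): e=[1,69,178] → █
    (10,4)@(21, 9): e=[181,89,-22] → ·
  covered (31 px):
    · · · · · · · · · · · ·
    · · · · · · · · █ █ █ ·
    · · · · · █ █ █ █ █ █ ·
    · · · · · █ █ █ █ █ · ·
    · · · · · █ █ █ █ █ · ·
    · · · · · · █ █ █ █ · ·
    · · · · · · █ █ █ · · ·
    · · · · · · · █ █ · · ·
    · · · · · · · █ █ · · ·
    · · · · · · · █ · · · ·
    · · · · · · · · · · · ·
T1:
  2·area = 52  (B↔C swapped to make it positive)
  edge (8, 10)→(18, 6): d=(10,-4) top-left  bias=+0
  edge (18, 6)→(6, 16): d=(-12,10) right/bottom  bias=-1
  edge (6, 16)→(8, 10): d=(2,-6) top-left  bias=+0
    (5,0)@(11, 1): e=[-78,130,0] → ·  [on edge]
    (4,3)@(9, 7): e=[-26,78,0] → ·  [on edge]
    (5,4)@(11, 9): e=[2,34,16] → █
    (6,4)@(13, 9): e=[10,14,28] → █
    (7,4)@(15, 9): e=[18,-6,40] → ·
    (4,5)@(9, 11): e=[14,30,8] → █
    (6,5)@(13, 11): e=[30,-10,32] → ·
    (3,6)@(7, 13): e=[26,26,0] → █  [on edge]
    (5,6)@(11, 13): e=[42,-14,24] → ·
    (3,7)@(7, 15): e=[46,2,4] → █
    (4,7)@(9, 15): e=[54,-18,16] → ·
    (3,8)@(7, 17): e=[66,-22,8] → ·
    (2,9)@(5, 19): e=[78,-26,0] → ·  [on edge]
  covered (7 px):
    · · · · · · · · · · · ·
    · · · · · · · · · · · ·
    · · · · · · · · · · · ·
    · · · · · · · · · · · ·
    · · · · · █ █ · · · · ·
    · · · · █ █ · · · · · ·
    · · · █ █ · · · · · · ·
    · · · █ · · · · · · · ·
    · · · · · · · · · · · ·
    · · · · · · · · · · · ·
    · · · · · · · · · · · ·
T2:
  2·area = 132
  edge (20, 12)→(8, 21): d=(-12,9) right/bottom  bias=-1
  edge (8, 21)→(16, 4): d=(8,-17) top-left  bias=+0
  edge (16, 4)→(20, 12): d=(4,8) right/bottom  bias=-1
    (7,3)@(15, 7): e=[105,7,20] → █
    (8,3)@(17, 7): e=[87,41,4] → █
    (9,3)@(19, 7): e=[69,75,-12] → ·
    (7,4)@(15, 9): e=[81,23,28] → █
    (9,4)@(19, 9): e=[45,91,-4] → ·
    (6,5)@(13, 11): e=[75,5,52] → █
    (9,5)@(19, 11): e=[21,107,4] → █
    (10,5)@(21, 11): e=[3,141,-12] → ·
    (6,6)@(13, 13): e=[51,21,60] → █
    (9,6)@(19, 13): e=[-3,123,12] → ·
    (5,7)@(11, 15): e=[45,3,84] → █
    (8,7)@(17, 15): e=[-9,105,36] → ·
  covered (17 px):
    · · · · · · · · · · · ·
    · · · · · · · · · · · ·
    · · · · · · · · · · · ·
    · · · · · · · █ █ · · ·
    · · · · · · · █ █ · · ·
    · · · · · · █ █ █ █ · ·
    · · · · · · █ █ █ · · ·
    · · · · · █ █ █ · · · ·
    · · · · · █ █ · · · · ·
    · · · · █ · · · · · · ·
    · · · · · · · · · · · ·
T3:
  2·area = 136
  edge (2, 6)→(10, 2): d=(8,-4) top-left  bias=+0
  edge (10, 2)→(24, 12): d=(14,10) right/bottom  bias=-1
  edge (24, 12)→(2, 6): d=(-22,-6) top-left  bias=+0
    (4,1)@(9, 3): e=[4,24,108] → █
    (5,1)@(11, 3): e=[12,4,120] → █
    (6,1)@(13, 3): e=[20,-16,132] → ·
    (2,2)@(5, 5): e=[4,92,40] → █
    (3,2)@(7, 5): e=[12,72,52] → █
    (6,2)@(13, 5): e=[36,12,88] → █
    (7,2)@(15, 5): e=[44,-8,100] → ·
    (2,3)@(5, 7): e=[20,120,-4] → ·
    (3,3)@(7, 7): e=[28,100,8] → █
    (7,3)@(15, 7): e=[60,20,56] → █
    (8,3)@(17, 7): e=[68,0,68] → ·  [on edge]
    (3,4)@(7, 9): e=[44,128,-36] → ·
    (6,4)@(13, 9): e=[68,68,0] → █  [on edge]
  covered (17 px):
    · · · · · · · · · · · ·
    · · · · █ █ · · · · · ·
    · · █ █ █ █ █ · · · · ·
    · · · █ █ █ █ █ · · · ·
    · · · · · · █ █ █ █ · ·
    · · · · · · · · · · █ ·
    · · · · · · · · · · · ·
    · · · · · · · · · · · ·
    · · · · · · · · · · · ·
    · · · · · · · · · · · ·
    · · · · · · · · · · · ·
T4:
  2·area = 52  (B↔C swapped to make it positive)
  edge (10, 18)→(6, 8): d=(-4,-10) top-left  bias=+0
  edge (6, 8)→(16, 20): d=(10,12) right/bottom  bias=-1
  edge (16, 20)→(10, 18): d=(-6,-2) top-left  bias=+0
    (4,6)@(9, 13): e=[10,14,28] → █
    (5,6)@(11, 13): e=[30,-10,32] → ·
    (0,7)@(1, 15): e=[-78,130,0] → ·  [on edge]
    (4,7)@(9, 15): e=[2,34,16] → █
    (5,7)@(11, 15): e=[22,10,20] → █
    (6,7)@(13, 15): e=[42,-14,24] → ·
    (3,8)@(7, 17): e=[-26,78,0] → ·  [on edge]
    (4,8)@(9, 17): e=[-6,54,4] → ·
    (5,8)@(11, 17): e=[14,30,8] → █
    (6,8)@(13, 17): e=[34,6,12] → █
    (7,8)@(15, 17): e=[54,-18,16] → ·
    (5,9)@(11, 19): e=[6,50,-4] → ·
    (6,9)@(13, 19): e=[26,26,0] → █  [on edge]
    (9,10)@(19, 21): e=[78,-26,0] → ·  [on edge]
  covered (7 px):
    · · · · · · · · · · · ·
    · · · · · · · · · · · ·
    · · · · · · · · · · · ·
    · · · · · · · · · · · ·
    · · · · · · · · · · · ·
    · · · · · · · · · · · ·
    · · · · █ · · · · · · ·
    · · · · █ █ · · · · · ·
    · · · · · █ █ · · · · ·
    · · · · · · █ █ · · · ·
    · · · · · · · · · · · ·

Final: 79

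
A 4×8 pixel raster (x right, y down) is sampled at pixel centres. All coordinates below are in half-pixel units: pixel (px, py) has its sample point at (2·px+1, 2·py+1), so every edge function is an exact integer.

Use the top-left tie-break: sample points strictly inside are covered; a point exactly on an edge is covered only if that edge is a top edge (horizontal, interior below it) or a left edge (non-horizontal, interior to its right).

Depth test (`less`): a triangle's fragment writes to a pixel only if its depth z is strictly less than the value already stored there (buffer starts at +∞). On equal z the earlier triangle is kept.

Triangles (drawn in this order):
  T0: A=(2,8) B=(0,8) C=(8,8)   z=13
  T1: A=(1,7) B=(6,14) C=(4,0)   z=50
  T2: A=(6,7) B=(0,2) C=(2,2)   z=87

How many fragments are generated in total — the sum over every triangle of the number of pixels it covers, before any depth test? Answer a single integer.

T0:
  degenerate (2·area = 0) — covers nothing
T1:
  2·area = 56  (B↔C swapped to make it positive)
  edge (1, 7)→(4, 0): d=(3,-7) top-left  bias=+0
  edge (4, 0)→(6, 14): d=(2,14) right/bottom  bias=-1
  edge (6, 14)→(1, 7): d=(-5,-7) top-left  bias=+0
    (1,1)@(3, 3): e=[2,20,34] → █
    (2,1)@(5, 3): e=[16,-8,48] → ·
    (1,2)@(3, 5): e=[8,24,24] → █
    (2,2)@(5, 5): e=[22,-4,38] → ·
    (0,3)@(1, 7): e=[0,56,0] → █  [on edge]
    (2,3)@(5, 7): e=[28,0,28] → ·  [on edge]
    (0,4)@(1, 9): e=[6,60,-10] → ·
    (1,4)@(3, 9): e=[20,32,4] → █
    (2,4)@(5, 9): e=[34,4,18] → █
    (3,4)@(7, 9): e=[48,-24,32] → ·
    (1,5)@(3, 11): e=[26,36,-6] → ·
    (2,5)@(5, 11): e=[40,8,8] → █
  covered (7 px):
    · · · ·
    · █ · ·
    · █ · ·
    █ █ · ·
    · █ █ ·
    · · █ ·
    · · · ·
    · · · ·
T2:
  2·area = 10
  edge (6, 7)→(0, 2): d=(-6,-5) top-left  bias=+0
  edge (0, 2)→(2, 2): d=(2,0) top-left  bias=+0
  edge (2, 2)→(6, 7): d=(4,5) right/bottom  bias=-1
  covered (0 px):
    · · · ·
    · · · ·
    · · · ·
    · · · ·
    · · · ·
    · · · ·
    · · · ·
    · · · ·

Result: 7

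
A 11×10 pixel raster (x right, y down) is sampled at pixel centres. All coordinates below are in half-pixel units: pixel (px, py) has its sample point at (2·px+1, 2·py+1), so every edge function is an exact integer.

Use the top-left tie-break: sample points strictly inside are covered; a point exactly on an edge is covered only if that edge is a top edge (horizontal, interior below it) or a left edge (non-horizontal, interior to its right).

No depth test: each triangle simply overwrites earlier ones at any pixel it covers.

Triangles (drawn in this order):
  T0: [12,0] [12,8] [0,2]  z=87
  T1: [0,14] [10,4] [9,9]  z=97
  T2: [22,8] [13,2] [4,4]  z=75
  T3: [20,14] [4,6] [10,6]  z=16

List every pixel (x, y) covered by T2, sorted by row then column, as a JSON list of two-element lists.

T0:
  2·area = 96
  edge (12, 0)→(12, 8): d=(0,8) right/bottom  bias=-1
  edge (12, 8)→(0, 2): d=(-12,-6) top-left  bias=+0
  edge (0, 2)→(12, 0): d=(12,-2) top-left  bias=+0
    (3,0)@(7, 1): e=[40,54,2] → X
    (4,0)@(9, 1): e=[24,66,6] → X
    (5,0)@(11, 1): e=[8,78,10] → X
    (6,0)@(13, 1): e=[-8,90,14] → .
    (1,1)@(3, 3): e=[72,6,18] → X
    (2,1)@(5, 3): e=[56,18,22] → X
    (6,1)@(13, 3): e=[-8,66,38] → .
    (1,2)@(3, 5): e=[72,-18,42] → .
    (2,2)@(5, 5): e=[56,-6,46] → .
    (3,2)@(7, 5): e=[40,6,50] → X
    (6,2)@(13, 5): e=[-8,42,62] → .
    (3,3)@(7, 7): e=[40,-18,74] → .
  covered (12 px):
    . . . X X X . . . . .
    . X X X X X . . . . .
    . . . X X X . . . . .
    . . . . . X . . . . .
    . . . . . . . . . . .
    . . . . . . . . . . .
    . . . . . . . . . . .
    . . . . . . . . . . .
    . . . . . . . . . . .
    . . . . . . . . . . .
T1:
  2·area = 40
  edge (0, 14)→(10, 4): d=(10,-10) top-left  bias=+0
  edge (10, 4)→(9, 9): d=(-1,5) right/bottom  bias=-1
  edge (9, 9)→(0, 14): d=(-9,5) right/bottom  bias=-1
    (6,0)@(13, 1): e=[0,-12,52] → .  [on edge]
    (5,1)@(11, 3): e=[0,-4,44] → .  [on edge]
    (4,2)@(9, 5): e=[0,4,36] → X  [on edge]
    (5,2)@(11, 5): e=[20,-6,26] → .
    (3,3)@(7, 7): e=[0,12,28] → X  [on edge]
    (5,3)@(11, 7): e=[40,-8,8] → .
    (2,4)@(5, 9): e=[0,20,20] → X  [on edge]
    (4,4)@(9, 9): e=[40,0,0] → .  [on edge]
    (1,5)@(3, 11): e=[0,28,12] → X  [on edge]
    (3,5)@(7, 11): e=[40,8,-8] → .
    (0,6)@(1, 13): e=[0,36,4] → X  [on edge]
    (1,6)@(3, 13): e=[20,26,-6] → .
    (3,9)@(7, 19): e=[120,0,-80] → .  [on edge]
  covered (8 px):
    . . . . . . . . . . .
    . . . . . . . . . . .
    . . . . X . . . . . .
    . . . X X . . . . . .
    . . X X . . . . . . .
    . X X . . . . . . . .
    X . . . . . . . . . .
    . . . . . . . . . . .
    . . . . . . . . . . .
    . . . . . . . . . . .
T2:
  2·area = 72  (B↔C swapped to make it positive)
  edge (22, 8)→(4, 4): d=(-18,-4) top-left  bias=+0
  edge (4, 4)→(13, 2): d=(9,-2) top-left  bias=+0
  edge (13, 2)→(22, 8): d=(9,6) right/bottom  bias=-1
    (4,1)@(9, 3): e=[38,1,33] → X
    (5,1)@(11, 3): e=[46,5,21] → X
    (6,1)@(13, 3): e=[54,9,9] → X
    (7,1)@(15, 3): e=[62,13,-3] → .
    (4,2)@(9, 5): e=[2,19,51] → X
    (7,2)@(15, 5): e=[26,31,15] → X
    (8,2)@(17, 5): e=[34,35,3] → X
    (9,2)@(19, 5): e=[42,39,-9] → .
    (4,3)@(9, 7): e=[-34,37,69] → .
    (5,3)@(11, 7): e=[-26,41,57] → .
    (6,3)@(13, 7): e=[-18,45,45] → .
    (7,3)@(15, 7): e=[-10,49,33] → .
  covered (9 px):
    . . . . . . . . . . .
    . . . . X X X . . . .
    . . . . X X X X X . .
    . . . . . . . . . X .
    . . . . . . . . . . .
    . . . . . . . . . . .
    . . . . . . . . . . .
    . . . . . . . . . . .
    . . . . . . . . . . .
    . . . . . . . . . . .
T3:
  2·area = 48
  edge (20, 14)→(4, 6): d=(-16,-8) top-left  bias=+0
  edge (4, 6)→(10, 6): d=(6,0) top-left  bias=+0
  edge (10, 6)→(20, 14): d=(10,8) right/bottom  bias=-1
    (3,3)@(7, 7): e=[8,6,34] → X
    (4,3)@(9, 7): e=[24,6,18] → X
    (5,3)@(11, 7): e=[40,6,2] → X
    (6,3)@(13, 7): e=[56,6,-14] → .
    (3,4)@(7, 9): e=[-24,18,54] → .
    (4,4)@(9, 9): e=[-8,18,38] → .
    (5,4)@(11, 9): e=[8,18,22] → X
    (6,4)@(13, 9): e=[24,18,6] → X
    (7,4)@(15, 9): e=[40,18,-10] → .
    (5,5)@(11, 11): e=[-24,30,42] → .
    (6,5)@(13, 11): e=[-8,30,26] → .
    (7,5)@(15, 11): e=[8,30,10] → X
  covered (6 px):
    . . . . . . . . . . .
    . . . . . . . . . . .
    . . . . . . . . . . .
    . . . X X X . . . . .
    . . . . . X X . . . .
    . . . . . . . X . . .
    . . . . . . . . . . .
    . . . . . . . . . . .
    . . . . . . . . . . .
    . . . . . . . . . . .

Answer: [[4,1],[5,1],[6,1],[4,2],[5,2],[6,2],[7,2],[8,2],[9,3]]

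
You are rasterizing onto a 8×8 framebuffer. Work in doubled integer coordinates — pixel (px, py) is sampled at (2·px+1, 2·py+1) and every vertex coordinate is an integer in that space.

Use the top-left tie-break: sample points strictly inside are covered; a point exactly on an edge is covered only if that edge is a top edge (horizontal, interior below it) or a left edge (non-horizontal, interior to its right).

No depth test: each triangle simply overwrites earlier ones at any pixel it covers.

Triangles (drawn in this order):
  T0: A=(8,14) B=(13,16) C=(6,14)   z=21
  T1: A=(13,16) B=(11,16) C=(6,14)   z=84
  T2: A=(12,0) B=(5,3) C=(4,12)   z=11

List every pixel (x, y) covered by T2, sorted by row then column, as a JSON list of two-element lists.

T0:
  2·area = 4
  edge (8, 14)→(13, 16): d=(5,2) right/bottom  bias=-1
  edge (13, 16)→(6, 14): d=(-7,-2) top-left  bias=+0
  edge (6, 14)→(8, 14): d=(2,0) top-left  bias=+0
  covered (0 px):
    · · · · · · · ·
    · · · · · · · ·
    · · · · · · · ·
    · · · · · · · ·
    · · · · · · · ·
    · · · · · · · ·
    · · · · · · · ·
    · · · · · · · ·
T1:
  2·area = 4
  edge (13, 16)→(11, 16): d=(-2,0) right/bottom  bias=-1
  edge (11, 16)→(6, 14): d=(-5,-2) top-left  bias=+0
  edge (6, 14)→(13, 16): d=(7,2) right/bottom  bias=-1
    (4,7)@(9, 15): e=[2,1,1] → #
    (5,7)@(11, 15): e=[2,5,-3] → ·
  covered (1 px):
    · · · · · · · ·
    · · · · · · · ·
    · · · · · · · ·
    · · · · · · · ·
    · · · · · · · ·
    · · · · · · · ·
    · · · · · · · ·
    · · · · # · · ·
T2:
  2·area = 60  (B↔C swapped to make it positive)
  edge (12, 0)→(4, 12): d=(-8,12) right/bottom  bias=-1
  edge (4, 12)→(5, 3): d=(1,-9) top-left  bias=+0
  edge (5, 3)→(12, 0): d=(7,-3) top-left  bias=+0
    (5,0)@(11, 1): e=[4,52,4] → #
    (6,0)@(13, 1): e=[-20,70,10] → ·
    (2,1)@(5, 3): e=[60,0,0] → #  [on edge]
    (3,1)@(7, 3): e=[36,18,6] → #
    (4,1)@(9, 3): e=[12,36,12] → #
    (5,1)@(11, 3): e=[-12,54,18] → ·
    (2,2)@(5, 5): e=[44,2,14] → #
    (4,2)@(9, 5): e=[-4,38,26] → ·
    (2,3)@(5, 7): e=[28,4,28] → #
    (4,3)@(9, 7): e=[-20,40,40] → ·
    (2,4)@(5, 9): e=[12,6,42] → #
    (3,4)@(7, 9): e=[-12,24,48] → ·
  covered (9 px):
    · · · · · # · ·
    · · # # # · · ·
    · · # # · · · ·
    · · # # · · · ·
    · · # · · · · ·
    · · · · · · · ·
    · · · · · · · ·
    · · · · · · · ·

Answer: [[5,0],[2,1],[3,1],[4,1],[2,2],[3,2],[2,3],[3,3],[2,4]]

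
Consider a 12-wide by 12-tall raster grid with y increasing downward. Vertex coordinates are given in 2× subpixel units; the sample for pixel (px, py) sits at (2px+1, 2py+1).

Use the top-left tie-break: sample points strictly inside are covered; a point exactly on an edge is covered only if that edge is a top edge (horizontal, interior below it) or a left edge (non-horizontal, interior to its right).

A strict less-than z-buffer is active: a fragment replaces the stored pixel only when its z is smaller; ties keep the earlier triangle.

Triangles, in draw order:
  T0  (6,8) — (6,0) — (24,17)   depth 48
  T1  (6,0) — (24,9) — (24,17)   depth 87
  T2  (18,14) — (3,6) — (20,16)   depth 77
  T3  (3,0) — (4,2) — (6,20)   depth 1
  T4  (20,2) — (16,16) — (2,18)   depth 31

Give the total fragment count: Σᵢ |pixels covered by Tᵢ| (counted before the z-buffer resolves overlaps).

T0:
  2·area = 144
  edge (6, 8)→(6, 0): d=(0,-8) top-left  bias=+0
  edge (6, 0)→(24, 17): d=(18,17) right/bottom  bias=-1
  edge (24, 17)→(6, 8): d=(-18,-9) top-left  bias=+0
    (3,0)@(7, 1): e=[8,1,135] → #
    (4,0)@(9, 1): e=[24,-33,153] → ·
    (3,1)@(7, 3): e=[8,37,99] → #
    (4,1)@(9, 3): e=[24,3,117] → #
    (5,1)@(11, 3): e=[40,-31,135] → ·
    (3,2)@(7, 5): e=[8,73,63] → #
    (5,2)@(11, 5): e=[40,5,99] → #
    (6,2)@(13, 5): e=[56,-29,117] → ·
    (3,3)@(7, 7): e=[8,109,27] → #
    (6,3)@(13, 7): e=[56,7,81] → #
    (7,3)@(15, 7): e=[72,-27,99] → ·
    (3,4)@(7, 9): e=[8,145,-9] → ·
  covered (20 px):
    · · · # · · · · · · · ·
    · · · # # · · · · · · ·
    · · · # # # · · · · · ·
    · · · # # # # · · · · ·
    · · · · # # # # · · · ·
    · · · · · · # # # · · ·
    · · · · · · · · # # · ·
    · · · · · · · · · · # ·
    · · · · · · · · · · · ·
    · · · · · · · · · · · ·
    · · · · · · · · · · · ·
    · · · · · · · · · · · ·
T1:
  2·area = 144
  edge (6, 0)→(24, 9): d=(18,9) right/bottom  bias=-1
  edge (24, 9)→(24, 17): d=(0,8) right/bottom  bias=-1
  edge (24, 17)→(6, 0): d=(-18,-17) top-left  bias=+0
    (5,1)@(11, 3): e=[9,104,31] → #
    (6,1)@(13, 3): e=[-9,88,65] → ·
    (5,2)@(11, 5): e=[45,104,-5] → ·
    (6,2)@(13, 5): e=[27,88,29] → #
    (7,2)@(15, 5): e=[9,72,63] → #
    (8,2)@(17, 5): e=[-9,56,97] → ·
    (6,3)@(13, 7): e=[63,88,-7] → ·
    (7,3)@(15, 7): e=[45,72,27] → #
    (8,3)@(17, 7): e=[27,56,61] → #
    (9,3)@(19, 7): e=[9,40,95] → #
    (10,3)@(21, 7): e=[-9,24,129] → ·
    (7,4)@(15, 9): e=[81,72,-9] → ·
  covered (16 px):
    · · · · · · · · · · · ·
    · · · · · # · · · · · ·
    · · · · · · # # · · · ·
    · · · · · · · # # # · ·
    · · · · · · · · # # # #
    · · · · · · · · · # # #
    · · · · · · · · · · # #
    · · · · · · · · · · · #
    · · · · · · · · · · · ·
    · · · · · · · · · · · ·
    · · · · · · · · · · · ·
    · · · · · · · · · · · ·
T2:
  2·area = 14  (B↔C swapped to make it positive)
  edge (18, 14)→(20, 16): d=(2,2) right/bottom  bias=-1
  edge (20, 16)→(3, 6): d=(-17,-10) top-left  bias=+0
  edge (3, 6)→(18, 14): d=(15,8) right/bottom  bias=-1
    (2,0)@(5, 1): e=[0,105,-91] → ·  [on edge]
    (3,1)@(7, 3): e=[0,91,-77] → ·  [on edge]
    (4,2)@(9, 5): e=[0,77,-63] → ·  [on edge]
    (5,3)@(11, 7): e=[0,63,-49] → ·  [on edge]
    (6,4)@(13, 9): e=[0,49,-35] → ·  [on edge]
    (7,5)@(15, 11): e=[0,35,-21] → ·  [on edge]
    (7,6)@(15, 13): e=[4,1,9] → #
    (8,6)@(17, 13): e=[0,21,-7] → ·  [on edge]
    (7,7)@(15, 15): e=[8,-33,39] → ·
    (9,7)@(19, 15): e=[0,7,7] → ·  [on edge]
    (10,8)@(21, 17): e=[0,-7,21] → ·  [on edge]
    (11,9)@(23, 19): e=[0,-21,35] → ·  [on edge]
  covered (1 px):
    · · · · · · · · · · · ·
    · · · · · · · · · · · ·
    · · · · · · · · · · · ·
    · · · · · · · · · · · ·
    · · · · · · · · · · · ·
    · · · · · · · · · · · ·
    · · · · · · · # · · · ·
    · · · · · · · · · · · ·
    · · · · · · · · · · · ·
    · · · · · · · · · · · ·
    · · · · · · · · · · · ·
    · · · · · · · · · · · ·
T3:
  2·area = 14
  edge (3, 0)→(4, 2): d=(1,2) right/bottom  bias=-1
  edge (4, 2)→(6, 20): d=(2,18) right/bottom  bias=-1
  edge (6, 20)→(3, 0): d=(-3,-20) top-left  bias=+0
    (2,5)@(5, 11): e=[7,0,7] → ·  [on edge]
    (2,6)@(5, 13): e=[9,4,1] → #
    (3,6)@(7, 13): e=[5,-32,41] → ·
    (2,7)@(5, 15): e=[11,8,-5] → ·
  covered (1 px):
    · · · · · · · · · · · ·
    · · · · · · · · · · · ·
    · · · · · · · · · · · ·
    · · · · · · · · · · · ·
    · · · · · · · · · · · ·
    · · · · · · · · · · · ·
    · · # · · · · · · · · ·
    · · · · · · · · · · · ·
    · · · · · · · · · · · ·
    · · · · · · · · · · · ·
    · · · · · · · · · · · ·
    · · · · · · · · · · · ·
T4:
  2·area = 188
  edge (20, 2)→(16, 16): d=(-4,14) right/bottom  bias=-1
  edge (16, 16)→(2, 18): d=(-14,2) right/bottom  bias=-1
  edge (2, 18)→(20, 2): d=(18,-16) top-left  bias=+0
    (9,1)@(19, 3): e=[10,176,2] → #
    (10,1)@(21, 3): e=[-18,172,34] → ·
    (8,2)@(17, 5): e=[30,152,6] → #
    (10,2)@(21, 5): e=[-26,144,70] → ·
    (7,3)@(15, 7): e=[50,128,10] → #
    (9,3)@(19, 7): e=[-6,120,74] → ·
    (6,4)@(13, 9): e=[70,104,14] → #
    (9,4)@(19, 9): e=[-14,92,110] → ·
    (5,5)@(11, 11): e=[90,80,18] → #
    (9,5)@(19, 11): e=[-22,64,146] → ·
    (4,6)@(9, 13): e=[110,56,22] → #
    (8,6)@(17, 13): e=[-2,40,150] → ·
    (11,7)@(23, 15): e=[-94,0,282] → ·  [on edge]
    (4,8)@(9, 17): e=[94,0,94] → ·  [on edge]
  covered (23 px):
    · · · · · · · · · · · ·
    · · · · · · · · · # · ·
    · · · · · · · · # # · ·
    · · · · · · · # # · · ·
    · · · · · · # # # · · ·
    · · · · · # # # # · · ·
    · · · · # # # # · · · ·
    · · · # # # # # · · · ·
    · · # # · · · · · · · ·
    · · · · · · · · · · · ·
    · · · · · · · · · · · ·
    · · · · · · · · · · · ·

Answer: 61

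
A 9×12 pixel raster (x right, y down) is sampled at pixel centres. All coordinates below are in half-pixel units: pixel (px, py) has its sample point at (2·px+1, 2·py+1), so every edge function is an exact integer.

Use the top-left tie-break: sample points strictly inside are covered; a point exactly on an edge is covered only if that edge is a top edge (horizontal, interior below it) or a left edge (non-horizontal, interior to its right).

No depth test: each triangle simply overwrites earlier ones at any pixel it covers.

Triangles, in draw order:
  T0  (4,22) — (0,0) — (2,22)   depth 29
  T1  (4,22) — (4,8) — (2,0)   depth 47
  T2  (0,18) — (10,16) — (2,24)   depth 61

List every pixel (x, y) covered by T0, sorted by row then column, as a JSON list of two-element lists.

T0:
  2·area = 44  (B↔C swapped to make it positive)
  edge (4, 22)→(2, 22): d=(-2,0) right/bottom  bias=-1
  edge (2, 22)→(0, 0): d=(-2,-22) top-left  bias=+0
  edge (0, 0)→(4, 22): d=(4,22) right/bottom  bias=-1
    (0,3)@(1, 7): e=[30,8,6] → #
    (1,3)@(3, 7): e=[30,52,-38] → ·
    (0,4)@(1, 9): e=[26,4,14] → #
    (1,4)@(3, 9): e=[26,48,-30] → ·
    (0,5)@(1, 11): e=[22,0,22] → #  [on edge]
    (1,5)@(3, 11): e=[22,44,-22] → ·
    (0,6)@(1, 13): e=[18,-4,30] → ·
    (1,8)@(3, 17): e=[10,32,2] → #
    (2,8)@(5, 17): e=[10,76,-42] → ·
    (1,9)@(3, 19): e=[6,28,10] → #
    (2,9)@(5, 19): e=[6,72,-34] → ·
    (1,10)@(3, 21): e=[2,24,18] → #
  covered (6 px):
    · · · · · · · · ·
    · · · · · · · · ·
    · · · · · · · · ·
    # · · · · · · · ·
    # · · · · · · · ·
    # · · · · · · · ·
    · · · · · · · · ·
    · · · · · · · · ·
    · # · · · · · · ·
    · # · · · · · · ·
    · # · · · · · · ·
    · · · · · · · · ·
T1:
  2·area = 28  (B↔C swapped to make it positive)
  edge (4, 22)→(2, 0): d=(-2,-22) top-left  bias=+0
  edge (2, 0)→(4, 8): d=(2,8) right/bottom  bias=-1
  edge (4, 8)→(4, 22): d=(0,14) right/bottom  bias=-1
    (1,2)@(3, 5): e=[12,2,14] → #
    (2,2)@(5, 5): e=[56,-14,-14] → ·
    (1,3)@(3, 7): e=[8,6,14] → #
    (2,3)@(5, 7): e=[52,-10,-14] → ·
    (1,4)@(3, 9): e=[4,10,14] → #
    (2,4)@(5, 9): e=[48,-6,-14] → ·
    (1,5)@(3, 11): e=[0,14,14] → #  [on edge]
    (2,5)@(5, 11): e=[44,-2,-14] → ·
    (1,6)@(3, 13): e=[-4,18,14] → ·
  covered (4 px):
    · · · · · · · · ·
    · · · · · · · · ·
    · # · · · · · · ·
    · # · · · · · · ·
    · # · · · · · · ·
    · # · · · · · · ·
    · · · · · · · · ·
    · · · · · · · · ·
    · · · · · · · · ·
    · · · · · · · · ·
    · · · · · · · · ·
    · · · · · · · · ·
T2:
  2·area = 64
  edge (0, 18)→(10, 16): d=(10,-2) top-left  bias=+0
  edge (10, 16)→(2, 24): d=(-8,8) right/bottom  bias=-1
  edge (2, 24)→(0, 18): d=(-2,-6) top-left  bias=+0
    (8,4)@(17, 9): e=[-56,0,120] → ·  [on edge]
    (7,5)@(15, 11): e=[-40,0,104] → ·  [on edge]
    (6,6)@(13, 13): e=[-24,0,88] → ·  [on edge]
    (5,7)@(11, 15): e=[-8,0,72] → ·  [on edge]
    (7,7)@(15, 15): e=[0,-32,96] → ·  [on edge]
    (2,8)@(5, 17): e=[0,32,32] → #  [on edge]
    (3,8)@(7, 17): e=[4,16,44] → #
    (4,8)@(9, 17): e=[8,0,56] → ·  [on edge]
    (0,9)@(1, 19): e=[12,48,4] → #
    (1,9)@(3, 19): e=[16,32,16] → #
    (3,9)@(7, 19): e=[24,0,40] → ·  [on edge]
    (0,10)@(1, 21): e=[32,32,0] → #  [on edge]
    (2,10)@(5, 21): e=[40,0,24] → ·  [on edge]
    (1,11)@(3, 23): e=[56,0,8] → ·  [on edge]
  covered (7 px):
    · · · · · · · · ·
    · · · · · · · · ·
    · · · · · · · · ·
    · · · · · · · · ·
    · · · · · · · · ·
    · · · · · · · · ·
    · · · · · · · · ·
    · · · · · · · · ·
    · · # # · · · · ·
    # # # · · · · · ·
    # # · · · · · · ·
    · · · · · · · · ·

Answer: [[0,3],[0,4],[0,5],[1,8],[1,9],[1,10]]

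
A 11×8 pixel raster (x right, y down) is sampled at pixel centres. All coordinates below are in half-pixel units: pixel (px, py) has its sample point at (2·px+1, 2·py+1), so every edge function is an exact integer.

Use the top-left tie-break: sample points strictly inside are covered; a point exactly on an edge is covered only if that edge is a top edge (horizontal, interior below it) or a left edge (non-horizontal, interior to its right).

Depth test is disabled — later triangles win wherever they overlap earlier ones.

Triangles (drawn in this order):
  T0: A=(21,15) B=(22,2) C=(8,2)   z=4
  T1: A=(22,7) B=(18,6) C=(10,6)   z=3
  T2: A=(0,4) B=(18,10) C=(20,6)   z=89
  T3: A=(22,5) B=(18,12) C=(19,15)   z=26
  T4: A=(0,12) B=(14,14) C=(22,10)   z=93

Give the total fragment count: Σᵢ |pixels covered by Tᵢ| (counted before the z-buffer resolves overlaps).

T0:
  2·area = 182  (B↔C swapped to make it positive)
  edge (21, 15)→(8, 2): d=(-13,-13) top-left  bias=+0
  edge (8, 2)→(22, 2): d=(14,0) top-left  bias=+0
  edge (22, 2)→(21, 15): d=(-1,13) right/bottom  bias=-1
    (3,0)@(7, 1): e=[0,-14,196] → ·  [on edge]
    (4,1)@(9, 3): e=[0,14,168] → #  [on edge]
    (5,1)@(11, 3): e=[26,14,142] → #
    (6,1)@(13, 3): e=[52,14,116] → #
    (7,1)@(15, 3): e=[78,14,90] → #
    (8,1)@(17, 3): e=[104,14,64] → #
    (9,1)@(19, 3): e=[130,14,38] → #
    (10,1)@(21, 3): e=[156,14,12] → #
    (4,2)@(9, 5): e=[-26,42,166] → ·
    (5,2)@(11, 5): e=[0,42,140] → #  [on edge]
    (5,3)@(11, 7): e=[-26,70,138] → ·
    (6,3)@(13, 7): e=[0,70,112] → #  [on edge]
    (7,4)@(15, 9): e=[0,98,84] → #  [on edge]
    (8,5)@(17, 11): e=[0,126,56] → #  [on edge]
    (9,6)@(19, 13): e=[0,154,28] → #  [on edge]
    (10,7)@(21, 15): e=[0,182,0] → ·  [on edge]
  covered (27 px):
    · · · · · · · · · · ·
    · · · · # # # # # # #
    · · · · · # # # # # #
    · · · · · · # # # # #
    · · · · · · · # # # #
    · · · · · · · · # # #
    · · · · · · · · · # #
    · · · · · · · · · · ·
T1:
  2·area = 8  (B↔C swapped to make it positive)
  edge (22, 7)→(10, 6): d=(-12,-1) top-left  bias=+0
  edge (10, 6)→(18, 6): d=(8,0) top-left  bias=+0
  edge (18, 6)→(22, 7): d=(4,1) right/bottom  bias=-1
  covered (0 px):
    · · · · · · · · · · ·
    · · · · · · · · · · ·
    · · · · · · · · · · ·
    · · · · · · · · · · ·
    · · · · · · · · · · ·
    · · · · · · · · · · ·
    · · · · · · · · · · ·
    · · · · · · · · · · ·
T2:
  2·area = 84  (B↔C swapped to make it positive)
  edge (0, 4)→(20, 6): d=(20,2) right/bottom  bias=-1
  edge (20, 6)→(18, 10): d=(-2,4) right/bottom  bias=-1
  edge (18, 10)→(0, 4): d=(-18,-6) top-left  bias=+0
    (1,2)@(3, 5): e=[14,70,0] → #  [on edge]
    (2,2)@(5, 5): e=[10,62,12] → #
    (3,2)@(7, 5): e=[6,54,24] → #
    (4,2)@(9, 5): e=[2,46,36] → #
    (5,2)@(11, 5): e=[-2,38,48] → ·
    (1,3)@(3, 7): e=[54,66,-36] → ·
    (2,3)@(5, 7): e=[50,58,-24] → ·
    (3,3)@(7, 7): e=[46,50,-12] → ·
    (4,3)@(9, 7): e=[42,42,0] → #  [on edge]
    (5,3)@(11, 7): e=[38,34,12] → #
    (6,3)@(13, 7): e=[34,26,24] → #
    (7,3)@(15, 7): e=[30,18,36] → #
    (7,4)@(15, 9): e=[70,14,0] → #  [on edge]
    (10,5)@(21, 11): e=[98,-14,0] → ·  [on edge]
  covered (12 px):
    · · · · · · · · · · ·
    · · · · · · · · · · ·
    · # # # # · · · · · ·
    · · · · # # # # # # ·
    · · · · · · · # # · ·
    · · · · · · · · · · ·
    · · · · · · · · · · ·
    · · · · · · · · · · ·
T3:
  2·area = 19  (B↔C swapped to make it positive)
  edge (22, 5)→(19, 15): d=(-3,10) right/bottom  bias=-1
  edge (19, 15)→(18, 12): d=(-1,-3) top-left  bias=+0
  edge (18, 12)→(22, 5): d=(4,-7) top-left  bias=+0
    (7,1)@(15, 3): e=[76,0,-57] → ·  [on edge]
    (10,3)@(21, 7): e=[4,14,1] → #
    (8,4)@(17, 9): e=[38,0,-19] → ·  [on edge]
    (10,4)@(21, 9): e=[-2,12,9] → ·
    (9,5)@(19, 11): e=[12,4,3] → #
    (10,5)@(21, 11): e=[-8,10,17] → ·
    (9,6)@(19, 13): e=[6,2,11] → #
    (10,6)@(21, 13): e=[-14,8,25] → ·
    (9,7)@(19, 15): e=[0,0,19] → ·  [on edge]
  covered (3 px):
    · · · · · · · · · · ·
    · · · · · · · · · · ·
    · · · · · · · · · · ·
    · · · · · · · · · · #
    · · · · · · · · · · ·
    · · · · · · · · · # ·
    · · · · · · · · · # ·
    · · · · · · · · · · ·
T4:
  2·area = 72  (B↔C swapped to make it positive)
  edge (0, 12)→(22, 10): d=(22,-2) top-left  bias=+0
  edge (22, 10)→(14, 14): d=(-8,4) right/bottom  bias=-1
  edge (14, 14)→(0, 12): d=(-14,-2) top-left  bias=+0
    (5,5)@(11, 11): e=[0,36,36] → #  [on edge]
    (6,5)@(13, 11): e=[4,28,40] → #
    (7,5)@(15, 11): e=[8,20,44] → #
    (8,5)@(17, 11): e=[12,12,48] → #
    (9,5)@(19, 11): e=[16,4,52] → #
    (10,5)@(21, 11): e=[20,-4,56] → ·
    (3,6)@(7, 13): e=[36,36,0] → #  [on edge]
    (4,6)@(9, 13): e=[40,28,4] → #
    (8,6)@(17, 13): e=[56,-4,20] → ·
    (9,6)@(19, 13): e=[60,-12,24] → ·
    (3,7)@(7, 15): e=[80,20,-28] → ·
    (4,7)@(9, 15): e=[84,12,-24] → ·
    (10,7)@(21, 15): e=[108,-36,0] → ·  [on edge]
  covered (10 px):
    · · · · · · · · · · ·
    · · · · · · · · · · ·
    · · · · · · · · · · ·
    · · · · · · · · · · ·
    · · · · · · · · · · ·
    · · · · · # # # # # ·
    · · · # # # # # · · ·
    · · · · · · · · · · ·

Answer: 52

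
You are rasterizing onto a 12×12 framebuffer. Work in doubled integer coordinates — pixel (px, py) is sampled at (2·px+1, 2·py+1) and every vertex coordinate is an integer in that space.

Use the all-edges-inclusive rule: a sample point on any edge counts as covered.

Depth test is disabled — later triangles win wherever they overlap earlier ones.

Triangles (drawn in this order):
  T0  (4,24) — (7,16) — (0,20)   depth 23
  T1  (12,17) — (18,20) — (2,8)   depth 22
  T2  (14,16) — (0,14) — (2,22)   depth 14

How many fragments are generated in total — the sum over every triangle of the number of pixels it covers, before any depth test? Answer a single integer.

T0:
  2·area = 44  (B↔C swapped to make it positive)
  edge (4, 24)→(0, 20): d=(-4,-4) inclusive
  edge (0, 20)→(7, 16): d=(7,-4) inclusive
  edge (7, 16)→(4, 24): d=(-3,8) inclusive
    (1,9)@(3, 19): e=[16,5,23] → X
    (2,9)@(5, 19): e=[24,13,7] → X
    (3,9)@(7, 19): e=[32,21,-9] → .
    (0,10)@(1, 21): e=[0,11,33] → X  [on edge]
    (3,10)@(7, 21): e=[24,35,-15] → .
    (0,11)@(1, 23): e=[-8,25,27] → .
    (1,11)@(3, 23): e=[0,33,11] → X  [on edge]
    (2,11)@(5, 23): e=[8,41,-5] → .
  covered (6 px):
    . . . . . . . . . . . .
    . . . . . . . . . . . .
    . . . . . . . . . . . .
    . . . . . . . . . . . .
    . . . . . . . . . . . .
    . . . . . . . . . . . .
    . . . . . . . . . . . .
    . . . . . . . . . . . .
    . . . . . . . . . . . .
    . X X . . . . . . . . .
    X X X . . . . . . . . .
    . X . . . . . . . . . .
T1:
  2·area = 24  (B↔C swapped to make it positive)
  edge (12, 17)→(2, 8): d=(-10,-9) inclusive
  edge (2, 8)→(18, 20): d=(16,12) inclusive
  edge (18, 20)→(12, 17): d=(-6,-3) inclusive
    (5,7)@(11, 15): e=[11,4,9] → X
    (6,7)@(13, 15): e=[29,-20,15] → .
    (5,8)@(11, 17): e=[-9,36,-3] → .
    (6,8)@(13, 17): e=[9,12,3] → X
    (7,8)@(15, 17): e=[27,-12,9] → .
    (6,9)@(13, 19): e=[-11,44,-9] → .
  covered (2 px):
    . . . . . . . . . . . .
    . . . . . . . . . . . .
    . . . . . . . . . . . .
    . . . . . . . . . . . .
    . . . . . . . . . . . .
    . . . . . . . . . . . .
    . . . . . . . . . . . .
    . . . . . X . . . . . .
    . . . . . . X . . . . .
    . . . . . . . . . . . .
    . . . . . . . . . . . .
    . . . . . . . . . . . .
T2:
  2·area = 108  (B↔C swapped to make it positive)
  edge (14, 16)→(2, 22): d=(-12,6) inclusive
  edge (2, 22)→(0, 14): d=(-2,-8) inclusive
  edge (0, 14)→(14, 16): d=(14,2) inclusive
    (0,7)@(1, 15): e=[90,6,12] → X
    (1,7)@(3, 15): e=[78,22,8] → X
    (2,7)@(5, 15): e=[66,38,4] → X
    (3,7)@(7, 15): e=[54,54,0] → X  [on edge]
    (4,7)@(9, 15): e=[42,70,-4] → .
    (0,8)@(1, 17): e=[66,2,40] → X
    (4,8)@(9, 17): e=[18,66,24] → X
    (5,8)@(11, 17): e=[6,82,20] → X
    (6,8)@(13, 17): e=[-6,98,16] → .
    (10,8)@(21, 17): e=[-54,162,0] → .  [on edge]
    (0,9)@(1, 19): e=[42,-2,68] → .
    (1,9)@(3, 19): e=[30,14,64] → X
  covered (14 px):
    . . . . . . . . . . . .
    . . . . . . . . . . . .
    . . . . . . . . . . . .
    . . . . . . . . . . . .
    . . . . . . . . . . . .
    . . . . . . . . . . . .
    . . . . . . . . . . . .
    X X X X . . . . . . . .
    X X X X X X . . . . . .
    . X X X . . . . . . . .
    . X . . . . . . . . . .
    . . . . . . . . . . . .

Final: 22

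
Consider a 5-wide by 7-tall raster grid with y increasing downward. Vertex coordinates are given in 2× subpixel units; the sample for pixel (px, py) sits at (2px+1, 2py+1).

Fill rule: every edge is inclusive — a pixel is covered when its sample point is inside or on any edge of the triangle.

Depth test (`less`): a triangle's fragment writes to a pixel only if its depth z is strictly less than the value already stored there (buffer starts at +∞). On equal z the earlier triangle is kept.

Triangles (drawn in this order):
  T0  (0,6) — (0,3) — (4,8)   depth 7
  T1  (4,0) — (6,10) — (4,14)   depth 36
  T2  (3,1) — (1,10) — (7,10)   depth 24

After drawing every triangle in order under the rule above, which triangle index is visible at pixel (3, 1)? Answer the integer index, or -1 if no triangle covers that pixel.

T0:
  2·area = 12
  edge (0, 6)→(0, 3): d=(0,-3) inclusive
  edge (0, 3)→(4, 8): d=(4,5) inclusive
  edge (4, 8)→(0, 6): d=(-4,-2) inclusive
    (0,2)@(1, 5): e=[3,3,6] → X
    (1,2)@(3, 5): e=[9,-7,10] → .
    (0,3)@(1, 7): e=[3,11,-2] → .
    (1,3)@(3, 7): e=[9,1,2] → X
    (2,3)@(5, 7): e=[15,-9,6] → .
    (1,4)@(3, 9): e=[9,9,-6] → .
  covered (2 px):
    . . . . .
    . . . . .
    X . . . .
    . X . . .
    . . . . .
    . . . . .
    . . . . .
T1:
  2·area = 28
  edge (4, 0)→(6, 10): d=(2,10) inclusive
  edge (6, 10)→(4, 14): d=(-2,4) inclusive
  edge (4, 14)→(4, 0): d=(0,-14) inclusive
    (2,2)@(5, 5): e=[0,14,14] → X  [on edge]
    (3,2)@(7, 5): e=[-20,6,42] → .
    (2,3)@(5, 7): e=[4,10,14] → X
    (3,3)@(7, 7): e=[-16,2,42] → .
    (2,4)@(5, 9): e=[8,6,14] → X
    (3,4)@(7, 9): e=[-12,-2,42] → .
    (2,5)@(5, 11): e=[12,2,14] → X
    (3,5)@(7, 11): e=[-8,-6,42] → .
    (2,6)@(5, 13): e=[16,-2,14] → .
  covered (4 px):
    . . . . .
    . . . . .
    . . X . .
    . . X . .
    . . X . .
    . . X . .
    . . . . .
T2:
  2·area = 54  (B↔C swapped to make it positive)
  edge (3, 1)→(7, 10): d=(4,9) inclusive
  edge (7, 10)→(1, 10): d=(-6,0) inclusive
  edge (1, 10)→(3, 1): d=(2,-9) inclusive
    (1,0)@(3, 1): e=[0,54,0] → X  [on edge]
    (2,0)@(5, 1): e=[-18,54,18] → .
    (1,1)@(3, 3): e=[8,42,4] → X
    (2,1)@(5, 3): e=[-10,42,22] → .
    (1,2)@(3, 5): e=[16,30,8] → X
    (2,2)@(5, 5): e=[-2,30,26] → .
    (1,3)@(3, 7): e=[24,18,12] → X
    (2,3)@(5, 7): e=[6,18,30] → X
    (3,3)@(7, 7): e=[-12,18,48] → .
    (1,4)@(3, 9): e=[32,6,16] → X
    (3,4)@(7, 9): e=[-4,6,52] → .
    (1,5)@(3, 11): e=[40,-6,20] → .
  covered (7 px):
    . X . . .
    . X . . .
    . X . . .
    . X X . .
    . X X . .
    . . . . .
    . . . . .

Z-buffer (winner per pixel, '.' = empty):
  . 2 . . .
  . 2 . . .
  0 2 1 . .
  . 0 2 . .
  . 2 2 . .
  . . 1 . .
  . . . . .

Answer: -1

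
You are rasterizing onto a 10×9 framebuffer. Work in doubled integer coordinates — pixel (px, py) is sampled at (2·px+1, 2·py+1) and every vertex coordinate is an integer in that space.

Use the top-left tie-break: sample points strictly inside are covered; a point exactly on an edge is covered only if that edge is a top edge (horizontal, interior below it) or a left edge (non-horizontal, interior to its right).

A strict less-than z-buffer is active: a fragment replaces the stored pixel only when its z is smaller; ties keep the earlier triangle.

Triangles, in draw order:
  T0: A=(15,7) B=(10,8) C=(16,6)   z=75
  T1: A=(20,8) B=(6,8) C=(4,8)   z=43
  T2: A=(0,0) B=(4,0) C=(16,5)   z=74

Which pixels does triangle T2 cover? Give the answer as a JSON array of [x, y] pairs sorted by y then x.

T0:
  2·area = 4
  edge (15, 7)→(10, 8): d=(-5,1) right/bottom  bias=-1
  edge (10, 8)→(16, 6): d=(6,-2) top-left  bias=+0
  edge (16, 6)→(15, 7): d=(-1,1) right/bottom  bias=-1
    (9,1)@(19, 3): e=[16,-12,0] → ·  [on edge]
    (8,2)@(17, 5): e=[8,-4,0] → ·  [on edge]
    (9,2)@(19, 5): e=[6,0,-2] → ·  [on edge]
    (6,3)@(13, 7): e=[2,0,2] → █  [on edge]
    (7,3)@(15, 7): e=[0,4,0] → ·  [on edge]
    (2,4)@(5, 9): e=[0,-4,8] → ·  [on edge]
    (3,4)@(7, 9): e=[-2,0,6] → ·  [on edge]
    (6,4)@(13, 9): e=[-8,12,0] → ·  [on edge]
    (0,5)@(1, 11): e=[-6,0,10] → ·  [on edge]
    (5,5)@(11, 11): e=[-16,20,0] → ·  [on edge]
    (4,6)@(9, 13): e=[-24,28,0] → ·  [on edge]
    (3,7)@(7, 15): e=[-32,36,0] → ·  [on edge]
    (2,8)@(5, 17): e=[-40,44,0] → ·  [on edge]
  covered (1 px):
    · · · · · · · · · ·
    · · · · · · · · · ·
    · · · · · · · · · ·
    · · · · · · █ · · ·
    · · · · · · · · · ·
    · · · · · · · · · ·
    · · · · · · · · · ·
    · · · · · · · · · ·
    · · · · · · · · · ·
T1:
  degenerate (2·area = 0) — covers nothing
T2:
  2·area = 20
  edge (0, 0)→(4, 0): d=(4,0) top-left  bias=+0
  edge (4, 0)→(16, 5): d=(12,5) right/bottom  bias=-1
  edge (16, 5)→(0, 0): d=(-16,-5) top-left  bias=+0
    (2,0)@(5, 1): e=[4,7,9] → █
    (3,0)@(7, 1): e=[4,-3,19] → ·
    (2,1)@(5, 3): e=[12,31,-23] → ·
    (5,1)@(11, 3): e=[12,1,7] → █
    (6,1)@(13, 3): e=[12,-9,17] → ·
    (5,2)@(11, 5): e=[20,25,-25] → ·
  covered (2 px):
    · · █ · · · · · · ·
    · · · · · █ · · · ·
    · · · · · · · · · ·
    · · · · · · · · · ·
    · · · · · · · · · ·
    · · · · · · · · · ·
    · · · · · · · · · ·
    · · · · · · · · · ·
    · · · · · · · · · ·

Result: [[2,0],[5,1]]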